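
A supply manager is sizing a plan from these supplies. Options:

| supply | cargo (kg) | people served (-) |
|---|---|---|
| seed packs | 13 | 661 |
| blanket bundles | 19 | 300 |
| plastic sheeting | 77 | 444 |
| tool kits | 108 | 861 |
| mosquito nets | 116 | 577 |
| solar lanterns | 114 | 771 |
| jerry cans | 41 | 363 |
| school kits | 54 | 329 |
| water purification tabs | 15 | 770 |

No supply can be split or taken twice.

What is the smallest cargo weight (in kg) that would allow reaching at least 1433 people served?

Look for the lowest-cargo combination reaching 1433.
seed packs + blanket bundles + water purification tabs: 1731 people served at 47 kg.
Below 47 kg the best achievable stays under 1433.

47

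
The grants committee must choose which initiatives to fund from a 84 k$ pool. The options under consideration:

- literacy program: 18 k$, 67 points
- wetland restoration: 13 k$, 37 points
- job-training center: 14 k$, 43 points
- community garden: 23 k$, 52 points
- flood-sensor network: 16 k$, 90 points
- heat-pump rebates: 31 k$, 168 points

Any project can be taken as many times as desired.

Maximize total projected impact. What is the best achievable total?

450

5×flood-sensor network uses 80 of the 84 k$ and totals 450.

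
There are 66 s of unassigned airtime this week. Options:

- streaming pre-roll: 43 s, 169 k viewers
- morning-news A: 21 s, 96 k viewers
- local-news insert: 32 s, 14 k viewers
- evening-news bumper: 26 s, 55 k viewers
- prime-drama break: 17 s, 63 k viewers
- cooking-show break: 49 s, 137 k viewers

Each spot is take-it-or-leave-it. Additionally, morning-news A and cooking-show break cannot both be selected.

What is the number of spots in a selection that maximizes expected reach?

Best achievable expected reach is 265.
streaming pre-roll + morning-news A hits 265 at 64 s.
All optima have 2 spots.

2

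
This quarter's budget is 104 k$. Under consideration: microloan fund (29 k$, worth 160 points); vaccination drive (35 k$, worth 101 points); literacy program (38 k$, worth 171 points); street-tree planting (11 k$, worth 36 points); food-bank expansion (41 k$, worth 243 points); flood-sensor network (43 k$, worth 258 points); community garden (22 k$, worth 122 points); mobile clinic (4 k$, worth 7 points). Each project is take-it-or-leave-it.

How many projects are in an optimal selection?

4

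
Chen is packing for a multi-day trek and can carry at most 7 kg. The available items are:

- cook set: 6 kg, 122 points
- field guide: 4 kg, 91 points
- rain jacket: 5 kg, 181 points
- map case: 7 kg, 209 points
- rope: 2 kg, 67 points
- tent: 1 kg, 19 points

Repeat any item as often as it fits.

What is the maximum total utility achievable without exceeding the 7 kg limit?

Ranking by ratio (utility/kg): rain jacket 36.20, rope 33.50, map case 29.86.
The ratio ordering already packs tightly: rain jacket + rope, 7 kg, 248.

248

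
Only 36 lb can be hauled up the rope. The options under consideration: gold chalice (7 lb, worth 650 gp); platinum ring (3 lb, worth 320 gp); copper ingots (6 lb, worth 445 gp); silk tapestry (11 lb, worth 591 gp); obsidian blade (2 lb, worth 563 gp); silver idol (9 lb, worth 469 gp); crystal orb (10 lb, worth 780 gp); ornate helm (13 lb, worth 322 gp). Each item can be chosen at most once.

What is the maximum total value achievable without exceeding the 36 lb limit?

3029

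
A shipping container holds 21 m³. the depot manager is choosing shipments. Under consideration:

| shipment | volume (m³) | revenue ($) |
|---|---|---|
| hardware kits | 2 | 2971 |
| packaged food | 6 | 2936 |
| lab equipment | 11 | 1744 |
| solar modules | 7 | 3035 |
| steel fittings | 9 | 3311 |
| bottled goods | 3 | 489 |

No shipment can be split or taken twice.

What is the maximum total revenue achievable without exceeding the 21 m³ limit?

Taking the top-ratio shipments first gives hardware kits + packaged food + solar modules + bottled goods for 9431 (18 m³).
Dropping packaged food frees 6 m³; slotting in steel fittings (9 m³) lifts the total to 9806 at 21 m³.
Every other selection either busts 21 m³ or fails to beat 9806.

9806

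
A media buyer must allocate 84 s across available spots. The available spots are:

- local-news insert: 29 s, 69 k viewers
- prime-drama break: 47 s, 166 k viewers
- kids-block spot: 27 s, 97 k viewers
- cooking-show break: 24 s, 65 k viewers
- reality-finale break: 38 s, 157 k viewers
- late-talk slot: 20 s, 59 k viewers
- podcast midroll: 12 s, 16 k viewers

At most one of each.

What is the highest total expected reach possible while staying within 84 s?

281

Greedy by ratio would take kids-block spot + reality-finale break + podcast midroll: 77 s used, total 270.
Dropping kids-block spot and podcast midroll frees 39 s; slotting in cooking-show break + late-talk slot (44 s) lifts the total to 281 at 82 s.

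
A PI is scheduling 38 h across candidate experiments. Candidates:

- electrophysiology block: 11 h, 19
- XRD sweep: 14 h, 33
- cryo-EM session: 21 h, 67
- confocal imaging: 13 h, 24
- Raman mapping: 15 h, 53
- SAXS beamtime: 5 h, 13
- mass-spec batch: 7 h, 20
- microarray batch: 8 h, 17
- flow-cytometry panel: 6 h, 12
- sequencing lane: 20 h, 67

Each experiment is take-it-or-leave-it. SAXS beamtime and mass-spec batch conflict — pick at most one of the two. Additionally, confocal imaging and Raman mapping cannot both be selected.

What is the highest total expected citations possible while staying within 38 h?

120

By expected citations per h: Raman mapping 3.53, sequencing lane 3.35, cryo-EM session 3.19, mass-spec batch 2.86 lead.
Taking cryo-EM session + Raman mapping: 36 h used, 120 in expected citations.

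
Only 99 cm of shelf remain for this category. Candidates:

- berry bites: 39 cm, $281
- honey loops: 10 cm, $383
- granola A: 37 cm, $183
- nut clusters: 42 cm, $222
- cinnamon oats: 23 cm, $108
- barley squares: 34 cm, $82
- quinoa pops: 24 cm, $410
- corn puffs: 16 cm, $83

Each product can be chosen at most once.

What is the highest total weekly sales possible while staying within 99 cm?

The ratio heuristic lands on berry bites + honey loops + quinoa pops + corn puffs (1157) but leaves 10 cm idle.
Replace corn puffs with cinnamon oats: the trade gains 25 net, giving 1182 at 96 cm.

1182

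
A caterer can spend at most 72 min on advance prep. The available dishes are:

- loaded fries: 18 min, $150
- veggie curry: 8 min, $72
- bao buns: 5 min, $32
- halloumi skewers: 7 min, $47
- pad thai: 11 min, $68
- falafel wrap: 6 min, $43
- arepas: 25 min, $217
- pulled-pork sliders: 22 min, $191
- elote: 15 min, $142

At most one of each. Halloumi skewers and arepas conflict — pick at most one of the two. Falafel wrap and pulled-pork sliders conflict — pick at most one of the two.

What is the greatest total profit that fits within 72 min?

624

The ratio heuristic lands on veggie curry + arepas + pulled-pork sliders + elote (622) but leaves 2 min idle.
Dropping pulled-pork sliders frees 22 min; slotting in loaded fries + falafel wrap (24 min) lifts the total to 624 at 72 min.
Runner-up veggie curry + arepas + pulled-pork sliders + elote tops out at 622.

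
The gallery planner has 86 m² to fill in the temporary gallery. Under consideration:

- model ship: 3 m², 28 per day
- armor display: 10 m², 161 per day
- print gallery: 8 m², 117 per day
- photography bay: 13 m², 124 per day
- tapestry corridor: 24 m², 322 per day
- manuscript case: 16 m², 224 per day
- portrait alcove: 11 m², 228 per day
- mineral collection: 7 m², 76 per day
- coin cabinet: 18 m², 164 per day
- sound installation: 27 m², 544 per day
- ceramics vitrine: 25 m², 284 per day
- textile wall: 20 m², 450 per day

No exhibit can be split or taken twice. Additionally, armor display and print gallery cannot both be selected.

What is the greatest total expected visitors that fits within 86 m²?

1607

Armor display + manuscript case + portrait alcove + sound installation + textile wall uses 84 of the 86 m² and totals 1607.
The closest alternative, model ship + print gallery + manuscript case + portrait alcove + sound installation + textile wall, reaches only 1591.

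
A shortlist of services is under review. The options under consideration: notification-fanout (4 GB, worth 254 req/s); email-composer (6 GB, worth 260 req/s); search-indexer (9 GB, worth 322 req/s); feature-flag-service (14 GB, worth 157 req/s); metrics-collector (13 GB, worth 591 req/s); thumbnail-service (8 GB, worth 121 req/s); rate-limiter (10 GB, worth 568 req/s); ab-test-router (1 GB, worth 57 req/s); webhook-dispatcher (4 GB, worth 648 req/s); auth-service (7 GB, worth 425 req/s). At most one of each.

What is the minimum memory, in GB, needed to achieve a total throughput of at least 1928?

26

Need the lightest bundle worth ≥ 1928.
notification-fanout + rate-limiter + ab-test-router + webhook-dispatcher + auth-service: 1952 throughput at 26 GB.
Any bundle with less than 26 GB falls short of 1928.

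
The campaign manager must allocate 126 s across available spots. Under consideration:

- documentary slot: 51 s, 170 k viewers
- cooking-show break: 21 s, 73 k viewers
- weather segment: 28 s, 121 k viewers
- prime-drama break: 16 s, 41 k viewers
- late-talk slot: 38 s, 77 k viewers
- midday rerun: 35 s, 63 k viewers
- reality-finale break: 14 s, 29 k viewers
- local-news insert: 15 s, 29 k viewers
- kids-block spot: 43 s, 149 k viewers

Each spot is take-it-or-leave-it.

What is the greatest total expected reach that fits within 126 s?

440

A density-first pass picks cooking-show break + weather segment + prime-drama break + reality-finale break + kids-block spot — 413 at 122 s.
Dropping cooking-show break and prime-drama break and reality-finale break frees 51 s; slotting in documentary slot (51 s) lifts the total to 440 at 122 s.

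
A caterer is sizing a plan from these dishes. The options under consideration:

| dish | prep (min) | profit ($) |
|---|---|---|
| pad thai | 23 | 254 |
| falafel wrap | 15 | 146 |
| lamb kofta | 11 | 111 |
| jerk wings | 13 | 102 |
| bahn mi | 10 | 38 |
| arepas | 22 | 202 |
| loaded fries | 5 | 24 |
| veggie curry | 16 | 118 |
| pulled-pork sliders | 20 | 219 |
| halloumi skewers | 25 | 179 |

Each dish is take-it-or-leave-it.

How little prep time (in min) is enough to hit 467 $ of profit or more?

Minimise min subject to total profit ≥ 467.
Taking pad thai + pulled-pork sliders gives 473 (≥ 467) for 43 min.
Any bundle with less than 43 min falls short of 467.

43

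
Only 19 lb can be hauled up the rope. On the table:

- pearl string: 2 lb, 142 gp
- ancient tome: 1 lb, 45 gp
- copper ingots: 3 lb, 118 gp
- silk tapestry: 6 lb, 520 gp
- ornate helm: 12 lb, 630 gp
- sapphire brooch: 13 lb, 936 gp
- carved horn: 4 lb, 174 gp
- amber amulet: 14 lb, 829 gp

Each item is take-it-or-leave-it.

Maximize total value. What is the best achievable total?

1456

The ratio ordering already packs tightly: silk tapestry + sapphire brooch, 19 lb, 1456.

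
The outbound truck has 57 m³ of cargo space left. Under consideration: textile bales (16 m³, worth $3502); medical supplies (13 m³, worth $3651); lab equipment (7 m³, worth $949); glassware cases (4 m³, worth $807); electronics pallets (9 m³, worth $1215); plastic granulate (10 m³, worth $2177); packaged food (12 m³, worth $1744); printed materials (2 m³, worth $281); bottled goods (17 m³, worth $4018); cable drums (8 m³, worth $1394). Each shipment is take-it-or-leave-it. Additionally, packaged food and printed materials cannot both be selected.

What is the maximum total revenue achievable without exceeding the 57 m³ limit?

Ranking by ratio (revenue/m³): medical supplies 280.85, bottled goods 236.35, textile bales 218.88.
The ratio ordering already packs tightly: textile bales + medical supplies + plastic granulate + bottled goods, 56 m³, 13348.

13348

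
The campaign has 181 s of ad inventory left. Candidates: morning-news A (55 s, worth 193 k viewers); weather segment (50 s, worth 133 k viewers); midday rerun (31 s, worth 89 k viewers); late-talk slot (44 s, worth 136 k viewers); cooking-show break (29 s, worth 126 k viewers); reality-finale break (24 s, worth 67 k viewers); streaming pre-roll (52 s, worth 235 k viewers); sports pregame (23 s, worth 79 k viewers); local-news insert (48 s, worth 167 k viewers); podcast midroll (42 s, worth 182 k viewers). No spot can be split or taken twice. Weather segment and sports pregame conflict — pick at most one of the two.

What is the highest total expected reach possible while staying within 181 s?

736

Ranking by ratio (expected reach/s): streaming pre-roll 4.52, cooking-show break 4.34, podcast midroll 4.33, morning-news A 3.51.
Best packing: morning-news A + cooking-show break + streaming pre-roll + podcast midroll — 178 s, 736 total.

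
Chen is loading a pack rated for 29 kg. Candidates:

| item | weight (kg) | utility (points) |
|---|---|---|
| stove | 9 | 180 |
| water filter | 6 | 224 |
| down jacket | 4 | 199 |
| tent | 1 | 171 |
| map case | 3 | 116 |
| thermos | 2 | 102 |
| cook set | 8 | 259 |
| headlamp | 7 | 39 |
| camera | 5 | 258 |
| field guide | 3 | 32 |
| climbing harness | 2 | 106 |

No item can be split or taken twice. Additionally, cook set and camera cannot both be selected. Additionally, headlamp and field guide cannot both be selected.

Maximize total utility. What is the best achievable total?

1240

A density-first pass picks water filter + down jacket + tent + map case + thermos + camera + field guide + climbing harness — 1208 at 26 kg.
Replace map case and field guide with stove: the trade gains 32 net, giving 1240 at 29 kg.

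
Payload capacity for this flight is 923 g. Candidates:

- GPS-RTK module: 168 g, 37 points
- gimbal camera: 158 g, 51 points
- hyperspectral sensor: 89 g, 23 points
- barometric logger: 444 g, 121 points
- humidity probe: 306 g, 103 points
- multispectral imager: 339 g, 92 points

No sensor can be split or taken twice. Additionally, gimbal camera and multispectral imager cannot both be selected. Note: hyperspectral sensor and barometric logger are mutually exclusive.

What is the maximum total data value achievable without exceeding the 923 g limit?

275

Ranking by ratio (data value/g): humidity probe 0.34, gimbal camera 0.32, barometric logger 0.27, multispectral imager 0.27.
Gimbal camera + barometric logger + humidity probe uses 908 of the 923 g and totals 275.
No other feasible combination exceeds 275.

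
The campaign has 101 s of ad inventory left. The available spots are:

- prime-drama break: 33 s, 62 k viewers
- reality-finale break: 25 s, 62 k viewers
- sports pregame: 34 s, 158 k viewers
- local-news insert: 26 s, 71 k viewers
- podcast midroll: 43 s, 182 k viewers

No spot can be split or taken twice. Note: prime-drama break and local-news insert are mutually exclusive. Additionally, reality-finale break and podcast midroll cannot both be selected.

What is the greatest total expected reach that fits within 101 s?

Best packing: sports pregame + podcast midroll — 77 s, 340 total.

340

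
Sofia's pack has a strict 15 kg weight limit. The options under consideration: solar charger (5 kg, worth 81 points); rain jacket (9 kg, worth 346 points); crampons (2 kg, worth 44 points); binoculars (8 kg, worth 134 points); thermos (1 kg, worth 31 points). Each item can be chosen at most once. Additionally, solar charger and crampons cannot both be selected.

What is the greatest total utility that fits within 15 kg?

The ratio heuristic lands on rain jacket + crampons + thermos (421) but leaves 3 kg idle.
Replace crampons with solar charger: the trade gains 37 net, giving 458 at 15 kg.
Every other selection either busts 15 kg or breaks a pairing rule or fails to beat 458.

458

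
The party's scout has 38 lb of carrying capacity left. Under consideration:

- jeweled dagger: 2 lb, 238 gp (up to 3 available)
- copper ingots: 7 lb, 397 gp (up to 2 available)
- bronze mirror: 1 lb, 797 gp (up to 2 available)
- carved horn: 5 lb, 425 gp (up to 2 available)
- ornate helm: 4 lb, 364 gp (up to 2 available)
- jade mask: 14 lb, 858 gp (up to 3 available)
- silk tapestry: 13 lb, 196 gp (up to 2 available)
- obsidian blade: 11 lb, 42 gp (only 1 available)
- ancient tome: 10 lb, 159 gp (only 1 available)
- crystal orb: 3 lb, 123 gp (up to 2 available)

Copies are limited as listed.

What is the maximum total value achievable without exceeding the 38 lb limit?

4506

Taking the top-ratio items first gives 3×jeweled dagger + copper ingots + 2×bronze mirror + 2×carved horn + 2×ornate helm + crystal orb for 4406 (36 lb).
Dropping jeweled dagger and copper ingots and crystal orb frees 12 lb; slotting in jade mask (14 lb) lifts the total to 4506 at 38 lb.
No other feasible combination exceeds 4506.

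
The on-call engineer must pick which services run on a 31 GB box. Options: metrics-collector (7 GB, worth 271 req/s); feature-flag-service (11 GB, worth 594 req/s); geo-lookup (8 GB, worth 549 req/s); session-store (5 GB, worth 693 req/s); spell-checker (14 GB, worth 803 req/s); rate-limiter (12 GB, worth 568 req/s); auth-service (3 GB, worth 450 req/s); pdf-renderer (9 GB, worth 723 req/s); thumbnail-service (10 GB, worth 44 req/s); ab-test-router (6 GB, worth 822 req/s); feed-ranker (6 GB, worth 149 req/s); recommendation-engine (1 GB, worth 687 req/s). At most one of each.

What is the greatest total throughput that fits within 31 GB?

3646

Best packing: metrics-collector + session-store + auth-service + pdf-renderer + ab-test-router + recommendation-engine — 31 GB, 3646 total.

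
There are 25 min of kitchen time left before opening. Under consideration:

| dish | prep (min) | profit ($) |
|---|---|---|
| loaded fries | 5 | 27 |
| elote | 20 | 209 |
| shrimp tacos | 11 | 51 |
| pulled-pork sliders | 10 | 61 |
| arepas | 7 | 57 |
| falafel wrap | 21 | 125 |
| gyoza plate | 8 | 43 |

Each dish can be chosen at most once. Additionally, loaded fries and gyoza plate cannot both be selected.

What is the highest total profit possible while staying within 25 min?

236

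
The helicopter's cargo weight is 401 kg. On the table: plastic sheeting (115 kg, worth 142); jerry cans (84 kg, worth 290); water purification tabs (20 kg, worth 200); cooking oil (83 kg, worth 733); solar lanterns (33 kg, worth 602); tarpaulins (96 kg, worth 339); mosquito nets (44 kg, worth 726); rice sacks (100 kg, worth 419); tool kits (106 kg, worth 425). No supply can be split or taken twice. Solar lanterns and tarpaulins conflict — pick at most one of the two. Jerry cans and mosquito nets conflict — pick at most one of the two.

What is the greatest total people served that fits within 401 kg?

3105

Taking water purification tabs + cooking oil + solar lanterns + mosquito nets + rice sacks + tool kits: 386 kg used, 3105 in people served.
Nothing else feasible within 401 kg beats 3105.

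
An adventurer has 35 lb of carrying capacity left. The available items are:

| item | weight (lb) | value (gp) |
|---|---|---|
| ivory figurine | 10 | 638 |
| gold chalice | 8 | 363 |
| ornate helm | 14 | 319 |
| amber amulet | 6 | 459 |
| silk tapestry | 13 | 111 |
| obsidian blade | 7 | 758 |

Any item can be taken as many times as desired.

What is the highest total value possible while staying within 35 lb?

Best packing: 5×obsidian blade — 35 lb, 3790 total.
Every other selection either busts 35 lb or fails to beat 3790.

3790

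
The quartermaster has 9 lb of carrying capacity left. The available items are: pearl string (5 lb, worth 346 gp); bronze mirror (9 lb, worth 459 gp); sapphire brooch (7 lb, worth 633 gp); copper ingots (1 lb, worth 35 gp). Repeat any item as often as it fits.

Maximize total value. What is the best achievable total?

703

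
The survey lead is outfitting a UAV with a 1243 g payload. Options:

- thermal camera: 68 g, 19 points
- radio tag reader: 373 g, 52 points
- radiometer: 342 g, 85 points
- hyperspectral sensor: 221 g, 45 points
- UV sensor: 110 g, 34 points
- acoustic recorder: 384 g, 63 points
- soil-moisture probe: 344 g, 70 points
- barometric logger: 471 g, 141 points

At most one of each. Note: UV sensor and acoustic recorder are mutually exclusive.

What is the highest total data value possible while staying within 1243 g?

Best packing: thermal camera + radiometer + hyperspectral sensor + UV sensor + barometric logger — 1212 g, 324 total.

324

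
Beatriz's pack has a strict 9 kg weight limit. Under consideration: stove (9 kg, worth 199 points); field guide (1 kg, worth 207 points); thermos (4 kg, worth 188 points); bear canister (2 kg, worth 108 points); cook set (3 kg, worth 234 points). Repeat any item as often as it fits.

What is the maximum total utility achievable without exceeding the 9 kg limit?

1863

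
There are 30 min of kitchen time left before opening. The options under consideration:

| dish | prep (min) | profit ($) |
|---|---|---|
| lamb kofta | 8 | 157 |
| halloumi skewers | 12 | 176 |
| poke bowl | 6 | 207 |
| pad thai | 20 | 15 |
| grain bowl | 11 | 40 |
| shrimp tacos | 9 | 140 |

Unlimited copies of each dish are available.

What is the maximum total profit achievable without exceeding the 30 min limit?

Density check — poke bowl 34.50, lamb kofta 19.62, shrimp tacos 15.56, halloumi skewers 14.67 are the best per min.
5×poke bowl uses 30 of the 30 min and totals 1035.
That's the maximum — no swap from here does better than 1035.

1035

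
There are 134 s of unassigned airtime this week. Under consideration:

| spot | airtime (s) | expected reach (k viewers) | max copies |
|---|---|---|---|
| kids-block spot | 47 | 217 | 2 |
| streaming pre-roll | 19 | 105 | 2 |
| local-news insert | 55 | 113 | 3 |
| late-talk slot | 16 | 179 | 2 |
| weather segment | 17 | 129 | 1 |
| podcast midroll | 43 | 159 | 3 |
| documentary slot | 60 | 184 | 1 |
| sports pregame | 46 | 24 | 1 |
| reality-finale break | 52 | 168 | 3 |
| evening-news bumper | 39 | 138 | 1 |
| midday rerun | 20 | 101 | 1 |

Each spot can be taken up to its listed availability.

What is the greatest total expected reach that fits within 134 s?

914

Greedy by ratio would take 2×streaming pre-roll + 2×late-talk slot + weather segment + midday rerun: 107 s used, total 798.
Dropping midday rerun frees 20 s; slotting in kids-block spot (47 s) lifts the total to 914 at 134 s.
That's the maximum — no swap from here does better than 914.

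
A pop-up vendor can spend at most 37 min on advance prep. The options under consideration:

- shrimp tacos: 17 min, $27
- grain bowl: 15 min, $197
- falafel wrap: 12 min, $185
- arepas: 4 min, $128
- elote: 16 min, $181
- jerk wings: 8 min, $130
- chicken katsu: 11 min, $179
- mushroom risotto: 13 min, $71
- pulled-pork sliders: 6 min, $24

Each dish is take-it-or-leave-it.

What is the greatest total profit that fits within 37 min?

Best packing: falafel wrap + arepas + jerk wings + chicken katsu — 35 min, 622 total.

622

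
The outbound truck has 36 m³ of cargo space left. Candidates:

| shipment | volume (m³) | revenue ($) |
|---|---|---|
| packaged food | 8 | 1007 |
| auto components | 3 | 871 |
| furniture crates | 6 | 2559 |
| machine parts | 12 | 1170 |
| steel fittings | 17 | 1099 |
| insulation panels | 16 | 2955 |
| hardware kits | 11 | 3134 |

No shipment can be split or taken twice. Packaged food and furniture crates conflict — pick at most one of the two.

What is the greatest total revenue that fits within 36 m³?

9519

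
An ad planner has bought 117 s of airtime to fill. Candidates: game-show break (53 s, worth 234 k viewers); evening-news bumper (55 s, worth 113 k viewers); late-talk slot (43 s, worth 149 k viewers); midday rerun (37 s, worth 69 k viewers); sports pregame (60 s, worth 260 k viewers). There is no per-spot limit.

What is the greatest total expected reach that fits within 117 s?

Taking the top-ratio spots first gives 2×game-show break for 468 (106 s).
The 53 s tied up in game-show break is better spent on sports pregame — total rises to 494 (113 s).
That's the maximum — no swap from here does better than 494.

494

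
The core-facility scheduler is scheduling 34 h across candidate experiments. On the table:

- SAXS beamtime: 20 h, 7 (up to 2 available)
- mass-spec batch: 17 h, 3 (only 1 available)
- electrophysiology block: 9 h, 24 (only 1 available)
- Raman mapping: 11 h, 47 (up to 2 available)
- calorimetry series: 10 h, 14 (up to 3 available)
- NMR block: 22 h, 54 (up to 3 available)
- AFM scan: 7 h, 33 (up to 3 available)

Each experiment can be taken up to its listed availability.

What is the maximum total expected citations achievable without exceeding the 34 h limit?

By expected citations per h: AFM scan 4.71, Raman mapping 4.27, electrophysiology block 2.67 lead.
Best packing: Raman mapping + 3×AFM scan — 32 h, 146 total.

146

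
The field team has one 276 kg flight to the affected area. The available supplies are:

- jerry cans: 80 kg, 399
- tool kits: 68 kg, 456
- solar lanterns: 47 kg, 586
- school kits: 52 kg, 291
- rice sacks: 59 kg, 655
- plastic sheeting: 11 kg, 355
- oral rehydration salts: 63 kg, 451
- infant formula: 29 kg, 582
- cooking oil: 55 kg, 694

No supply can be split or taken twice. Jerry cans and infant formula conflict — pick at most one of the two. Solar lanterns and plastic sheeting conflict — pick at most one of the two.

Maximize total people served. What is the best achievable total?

3033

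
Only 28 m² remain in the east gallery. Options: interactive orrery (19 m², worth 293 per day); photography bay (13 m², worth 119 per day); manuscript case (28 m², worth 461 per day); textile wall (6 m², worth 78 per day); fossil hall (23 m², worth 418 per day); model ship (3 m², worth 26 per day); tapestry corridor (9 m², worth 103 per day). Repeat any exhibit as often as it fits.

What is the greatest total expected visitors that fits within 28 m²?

461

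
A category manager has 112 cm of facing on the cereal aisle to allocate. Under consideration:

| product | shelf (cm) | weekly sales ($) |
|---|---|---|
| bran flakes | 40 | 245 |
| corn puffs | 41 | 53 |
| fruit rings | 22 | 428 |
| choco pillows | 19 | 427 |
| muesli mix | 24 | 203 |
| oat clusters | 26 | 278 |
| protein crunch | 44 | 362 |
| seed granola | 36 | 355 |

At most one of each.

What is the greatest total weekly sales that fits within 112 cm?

Density check — choco pillows 22.47, fruit rings 19.45, oat clusters 10.69 are the best per cm.
Filling by ratio: fruit rings + choco pillows + oat clusters + seed granola for 1488, with 9 cm left unused.
The 36 cm tied up in seed granola is better spent on protein crunch — total rises to 1495 (111 cm).
Next best is fruit rings + choco pillows + oat clusters + seed granola at 1488 (103 cm) — short by 7.

1495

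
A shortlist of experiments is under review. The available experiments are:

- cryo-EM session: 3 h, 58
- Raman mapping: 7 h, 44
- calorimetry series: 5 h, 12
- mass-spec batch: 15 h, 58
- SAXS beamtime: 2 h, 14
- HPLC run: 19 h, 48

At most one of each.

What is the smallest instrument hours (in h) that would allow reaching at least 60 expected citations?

5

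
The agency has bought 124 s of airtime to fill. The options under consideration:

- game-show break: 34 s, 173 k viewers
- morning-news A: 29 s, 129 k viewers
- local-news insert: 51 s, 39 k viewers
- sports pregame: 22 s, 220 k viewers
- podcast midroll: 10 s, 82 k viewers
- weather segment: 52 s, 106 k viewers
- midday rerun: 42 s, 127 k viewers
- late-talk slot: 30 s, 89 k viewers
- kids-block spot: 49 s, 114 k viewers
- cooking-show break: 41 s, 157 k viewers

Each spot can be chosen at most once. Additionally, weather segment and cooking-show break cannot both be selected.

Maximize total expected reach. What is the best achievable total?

632

By expected reach per s: sports pregame 10.00, podcast midroll 8.20, game-show break 5.09, morning-news A 4.45 lead.
The ratio heuristic lands on game-show break + morning-news A + sports pregame + podcast midroll (604) but leaves 29 s idle.
Replace morning-news A with cooking-show break: the trade gains 28 net, giving 632 at 107 s.
Nothing else feasible within 124 s beats 632.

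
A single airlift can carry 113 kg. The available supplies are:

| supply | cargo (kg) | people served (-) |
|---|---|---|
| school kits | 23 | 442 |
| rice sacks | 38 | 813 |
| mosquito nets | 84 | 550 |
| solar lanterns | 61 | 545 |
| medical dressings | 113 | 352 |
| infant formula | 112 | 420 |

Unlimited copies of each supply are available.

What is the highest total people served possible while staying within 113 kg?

A density-first pass picks school kits + 2×rice sacks — 2068 at 99 kg.
Dropping rice sacks frees 38 kg; slotting in 2×school kits (46 kg) lifts the total to 2139 at 107 kg.
Every other selection either busts 113 kg or fails to beat 2139.

2139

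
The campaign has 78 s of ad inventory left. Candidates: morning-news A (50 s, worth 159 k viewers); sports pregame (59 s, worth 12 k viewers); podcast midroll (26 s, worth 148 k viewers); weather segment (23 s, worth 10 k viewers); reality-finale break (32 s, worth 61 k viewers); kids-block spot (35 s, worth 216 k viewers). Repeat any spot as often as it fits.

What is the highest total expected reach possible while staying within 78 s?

444

The ratio heuristic lands on 2×kids-block spot (432) but leaves 8 s idle.
Replace 2×kids-block spot with 3×podcast midroll: the trade gains 12 net, giving 444 at 78 s.
That's the maximum — no swap from here does better than 444.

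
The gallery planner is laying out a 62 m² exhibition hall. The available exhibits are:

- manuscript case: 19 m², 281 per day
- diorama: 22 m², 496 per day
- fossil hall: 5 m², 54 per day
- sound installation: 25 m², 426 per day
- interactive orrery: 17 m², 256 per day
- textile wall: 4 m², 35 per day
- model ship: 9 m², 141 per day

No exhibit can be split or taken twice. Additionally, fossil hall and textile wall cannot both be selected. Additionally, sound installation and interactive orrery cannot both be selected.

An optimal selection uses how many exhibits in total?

4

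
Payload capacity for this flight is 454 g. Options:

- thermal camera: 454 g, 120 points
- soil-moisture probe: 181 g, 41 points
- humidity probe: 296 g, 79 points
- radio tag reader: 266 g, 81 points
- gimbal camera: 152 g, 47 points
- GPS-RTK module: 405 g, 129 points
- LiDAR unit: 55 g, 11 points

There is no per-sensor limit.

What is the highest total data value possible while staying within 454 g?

The ratio ordering already packs tightly: GPS-RTK module, 405 g, 129.

129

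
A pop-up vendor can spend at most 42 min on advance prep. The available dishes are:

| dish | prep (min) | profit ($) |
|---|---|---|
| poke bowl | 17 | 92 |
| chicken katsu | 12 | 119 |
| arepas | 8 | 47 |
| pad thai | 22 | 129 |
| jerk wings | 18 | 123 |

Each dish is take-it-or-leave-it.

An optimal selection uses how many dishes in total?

3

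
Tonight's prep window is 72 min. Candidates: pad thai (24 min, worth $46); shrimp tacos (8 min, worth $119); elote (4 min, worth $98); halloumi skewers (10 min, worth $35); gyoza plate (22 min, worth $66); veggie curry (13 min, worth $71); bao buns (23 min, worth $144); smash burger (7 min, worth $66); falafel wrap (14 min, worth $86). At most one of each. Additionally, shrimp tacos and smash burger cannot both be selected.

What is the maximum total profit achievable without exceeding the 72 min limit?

553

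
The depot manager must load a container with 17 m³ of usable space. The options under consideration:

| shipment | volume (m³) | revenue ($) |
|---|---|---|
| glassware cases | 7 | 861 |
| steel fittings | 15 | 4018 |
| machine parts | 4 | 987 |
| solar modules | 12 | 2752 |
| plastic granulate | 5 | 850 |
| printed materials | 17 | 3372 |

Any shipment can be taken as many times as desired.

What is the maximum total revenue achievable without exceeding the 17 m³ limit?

By revenue per m³: steel fittings 267.87, machine parts 246.75, solar modules 229.33, printed materials 198.35 lead.
Best packing: steel fittings — 15 m³, 4018 total.
No other feasible combination exceeds 4018.

4018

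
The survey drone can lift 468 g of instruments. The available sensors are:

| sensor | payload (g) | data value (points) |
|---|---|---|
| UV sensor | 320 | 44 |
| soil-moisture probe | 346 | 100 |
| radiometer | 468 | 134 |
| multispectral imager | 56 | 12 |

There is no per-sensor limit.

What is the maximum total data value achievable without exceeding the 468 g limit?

134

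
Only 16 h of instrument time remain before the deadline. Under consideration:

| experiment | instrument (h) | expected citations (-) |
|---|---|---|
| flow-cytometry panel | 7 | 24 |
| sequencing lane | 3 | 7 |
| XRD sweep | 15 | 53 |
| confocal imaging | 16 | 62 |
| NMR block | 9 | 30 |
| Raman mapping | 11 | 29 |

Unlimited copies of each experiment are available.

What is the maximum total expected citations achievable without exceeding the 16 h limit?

62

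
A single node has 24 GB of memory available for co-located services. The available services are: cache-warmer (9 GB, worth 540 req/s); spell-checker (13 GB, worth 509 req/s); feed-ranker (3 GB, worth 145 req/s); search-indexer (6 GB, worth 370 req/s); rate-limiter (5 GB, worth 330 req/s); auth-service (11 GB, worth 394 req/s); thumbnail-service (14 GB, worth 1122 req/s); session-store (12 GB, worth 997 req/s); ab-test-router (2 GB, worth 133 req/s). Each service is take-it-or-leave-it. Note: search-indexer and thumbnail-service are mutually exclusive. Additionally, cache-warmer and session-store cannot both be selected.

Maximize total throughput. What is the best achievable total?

1730

The ratio heuristic lands on feed-ranker + rate-limiter + session-store + ab-test-router (1605) but leaves 2 GB idle.
Dropping session-store frees 12 GB; slotting in thumbnail-service (14 GB) lifts the total to 1730 at 24 GB.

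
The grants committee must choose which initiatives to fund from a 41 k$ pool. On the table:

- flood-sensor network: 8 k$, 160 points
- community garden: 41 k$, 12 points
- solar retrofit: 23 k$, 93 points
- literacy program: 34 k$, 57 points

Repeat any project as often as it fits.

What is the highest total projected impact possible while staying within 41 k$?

Best packing: 5×flood-sensor network — 40 k$, 800 total.

800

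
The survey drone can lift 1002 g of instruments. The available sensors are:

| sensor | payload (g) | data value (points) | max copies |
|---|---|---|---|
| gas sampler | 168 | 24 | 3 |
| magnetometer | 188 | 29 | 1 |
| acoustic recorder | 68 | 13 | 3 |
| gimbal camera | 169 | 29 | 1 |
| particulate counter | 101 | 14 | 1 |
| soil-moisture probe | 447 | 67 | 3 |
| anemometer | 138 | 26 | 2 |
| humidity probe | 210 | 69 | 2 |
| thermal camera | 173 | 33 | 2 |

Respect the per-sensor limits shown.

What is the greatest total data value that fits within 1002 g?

The ratio heuristic lands on 3×acoustic recorder + 2×humidity probe + 2×thermal camera (243) but leaves 32 g idle.
Dropping acoustic recorder and 2×thermal camera frees 414 g; slotting in gimbal camera + 2×anemometer (445 g) lifts the total to 245 at 1001 g.
Every other selection either busts 1002 g or exceeds an availability limit or fails to beat 245.

245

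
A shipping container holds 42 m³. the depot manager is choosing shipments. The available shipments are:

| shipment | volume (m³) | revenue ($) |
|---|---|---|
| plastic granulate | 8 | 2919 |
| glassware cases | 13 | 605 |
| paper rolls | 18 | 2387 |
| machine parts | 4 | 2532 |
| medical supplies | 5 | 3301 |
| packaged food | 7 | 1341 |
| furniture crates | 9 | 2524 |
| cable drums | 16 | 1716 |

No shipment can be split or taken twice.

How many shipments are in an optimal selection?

5

The maximum revenue within 42 m³ is 12992.
For example plastic granulate + machine parts + medical supplies + furniture crates + cable drums achieves it, using 42 m³.
Every optimal selection uses 5 shipments.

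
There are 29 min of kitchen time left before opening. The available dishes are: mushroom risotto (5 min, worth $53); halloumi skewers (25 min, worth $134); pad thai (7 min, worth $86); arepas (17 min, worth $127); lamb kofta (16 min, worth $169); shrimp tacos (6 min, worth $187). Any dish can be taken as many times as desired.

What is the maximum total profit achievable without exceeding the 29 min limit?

801

Mushroom risotto + 4×shrimp tacos uses 29 of the 29 min and totals 801.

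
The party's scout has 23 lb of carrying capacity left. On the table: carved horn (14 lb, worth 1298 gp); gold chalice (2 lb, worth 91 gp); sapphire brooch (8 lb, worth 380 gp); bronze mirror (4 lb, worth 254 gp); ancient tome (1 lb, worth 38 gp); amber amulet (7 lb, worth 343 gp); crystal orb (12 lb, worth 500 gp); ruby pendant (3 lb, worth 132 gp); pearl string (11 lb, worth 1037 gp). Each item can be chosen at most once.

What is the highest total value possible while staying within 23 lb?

By value per lb: pearl string 94.27, carved horn 92.71, bronze mirror 63.50 lead.
A density-first pass picks bronze mirror + ancient tome + amber amulet + pearl string — 1672 at 23 lb.
Reworking the packing: carved horn + gold chalice + bronze mirror + ruby pendant uses 23 lb and improves the total to 1775.
Runner-up carved horn + gold chalice + amber amulet tops out at 1732.

1775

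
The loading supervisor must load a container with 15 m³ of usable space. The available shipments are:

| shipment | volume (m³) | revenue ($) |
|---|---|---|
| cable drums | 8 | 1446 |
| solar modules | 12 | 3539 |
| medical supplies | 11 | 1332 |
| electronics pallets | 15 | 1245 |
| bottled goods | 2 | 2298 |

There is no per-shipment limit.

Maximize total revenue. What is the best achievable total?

16086

The ratio ordering already packs tightly: 7×bottled goods, 14 m³, 16086.
Every other selection either busts 15 m³ or fails to beat 16086.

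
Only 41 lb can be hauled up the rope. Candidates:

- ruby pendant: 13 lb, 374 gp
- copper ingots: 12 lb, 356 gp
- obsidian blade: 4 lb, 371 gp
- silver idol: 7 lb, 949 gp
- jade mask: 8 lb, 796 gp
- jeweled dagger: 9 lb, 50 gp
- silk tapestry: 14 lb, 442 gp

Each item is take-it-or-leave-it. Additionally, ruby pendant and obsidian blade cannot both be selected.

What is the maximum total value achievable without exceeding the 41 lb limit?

2558

By value per lb: silver idol 135.57, jade mask 99.50, obsidian blade 92.75 lead.
Taking obsidian blade + silver idol + jade mask + silk tapestry: 33 lb used, 2558 in value.
Every other selection either busts 41 lb or breaks a pairing rule or fails to beat 2558.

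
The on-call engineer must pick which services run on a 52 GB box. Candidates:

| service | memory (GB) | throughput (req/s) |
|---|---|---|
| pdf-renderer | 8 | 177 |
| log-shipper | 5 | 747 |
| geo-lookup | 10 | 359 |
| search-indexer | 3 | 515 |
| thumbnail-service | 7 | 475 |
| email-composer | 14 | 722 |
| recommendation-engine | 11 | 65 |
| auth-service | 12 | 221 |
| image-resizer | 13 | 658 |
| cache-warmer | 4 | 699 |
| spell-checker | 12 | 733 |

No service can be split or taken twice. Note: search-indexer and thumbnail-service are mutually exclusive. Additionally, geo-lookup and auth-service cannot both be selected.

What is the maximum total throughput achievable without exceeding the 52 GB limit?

By throughput per GB: cache-warmer 174.75, search-indexer 171.67, log-shipper 149.40 lead.
Taking log-shipper + search-indexer + email-composer + image-resizer + cache-warmer + spell-checker: 51 GB used, 4074 in throughput.
The closest alternative, log-shipper + geo-lookup + search-indexer + email-composer + cache-warmer + spell-checker, reaches only 3775.

4074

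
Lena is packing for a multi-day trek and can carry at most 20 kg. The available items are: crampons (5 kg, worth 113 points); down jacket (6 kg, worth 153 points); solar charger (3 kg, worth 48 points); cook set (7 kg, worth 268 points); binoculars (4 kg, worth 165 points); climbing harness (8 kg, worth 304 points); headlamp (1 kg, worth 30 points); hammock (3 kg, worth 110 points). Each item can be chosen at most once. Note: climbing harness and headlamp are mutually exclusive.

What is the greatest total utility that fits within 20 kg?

737

Density check — binoculars 41.25, cook set 38.29, climbing harness 38.00, hammock 36.67 are the best per kg.
Taking cook set + binoculars + climbing harness: 19 kg used, 737 in utility.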